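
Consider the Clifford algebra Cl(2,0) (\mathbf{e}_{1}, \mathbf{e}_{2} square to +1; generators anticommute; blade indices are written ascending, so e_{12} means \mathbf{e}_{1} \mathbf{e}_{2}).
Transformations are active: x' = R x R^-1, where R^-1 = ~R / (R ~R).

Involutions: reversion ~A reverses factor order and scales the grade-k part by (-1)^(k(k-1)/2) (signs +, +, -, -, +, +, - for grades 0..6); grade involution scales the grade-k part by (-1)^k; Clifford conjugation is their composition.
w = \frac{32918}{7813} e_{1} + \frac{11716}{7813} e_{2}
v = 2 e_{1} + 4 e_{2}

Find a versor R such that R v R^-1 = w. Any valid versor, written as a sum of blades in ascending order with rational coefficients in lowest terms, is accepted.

Reasoning: v^2 = w^2 = 20 since conjugation preserves the quadratic form; R = v + w = \frac{48544}{7813} e_{1} + \frac{42968}{7813} e_{2} is then valid when invertible, keeping its own part and reversing (v - w)/2.
Answer: \frac{48544}{7813} e_{1} + \frac{42968}{7813} e_{2}


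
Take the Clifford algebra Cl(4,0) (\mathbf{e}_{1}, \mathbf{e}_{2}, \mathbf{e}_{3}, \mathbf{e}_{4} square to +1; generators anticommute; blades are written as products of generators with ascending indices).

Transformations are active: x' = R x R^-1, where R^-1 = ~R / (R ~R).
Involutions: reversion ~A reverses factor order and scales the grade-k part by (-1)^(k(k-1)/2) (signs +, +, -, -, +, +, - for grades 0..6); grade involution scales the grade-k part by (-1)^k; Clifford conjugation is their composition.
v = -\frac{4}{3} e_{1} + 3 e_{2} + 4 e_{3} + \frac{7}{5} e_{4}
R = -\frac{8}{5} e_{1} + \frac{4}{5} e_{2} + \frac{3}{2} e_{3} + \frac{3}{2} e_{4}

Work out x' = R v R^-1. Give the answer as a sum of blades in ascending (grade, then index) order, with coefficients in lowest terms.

~R = -\frac{8}{5} e_{1} + \frac{4}{5} e_{2} + \frac{3}{2} e_{3} + \frac{3}{2} e_{4}, and R ~R = \frac{77}{10}, so R^-1 = ~R / (\frac{77}{10}).
R v = \frac{379}{30} - \frac{56}{15} e_{1} e_{2} - \frac{22}{5} e_{1} e_{3} - \frac{6}{25} e_{1} e_{4} - \frac{13}{10} e_{2} e_{3} - \frac{169}{50} e_{2} e_{4} - \frac{39}{10} e_{3} e_{4}
Answer: -\frac{1508}{385} e_{1} - \frac{433}{1155} e_{2} + \frac{71}{77} e_{3} + \frac{1356}{385} e_{4}


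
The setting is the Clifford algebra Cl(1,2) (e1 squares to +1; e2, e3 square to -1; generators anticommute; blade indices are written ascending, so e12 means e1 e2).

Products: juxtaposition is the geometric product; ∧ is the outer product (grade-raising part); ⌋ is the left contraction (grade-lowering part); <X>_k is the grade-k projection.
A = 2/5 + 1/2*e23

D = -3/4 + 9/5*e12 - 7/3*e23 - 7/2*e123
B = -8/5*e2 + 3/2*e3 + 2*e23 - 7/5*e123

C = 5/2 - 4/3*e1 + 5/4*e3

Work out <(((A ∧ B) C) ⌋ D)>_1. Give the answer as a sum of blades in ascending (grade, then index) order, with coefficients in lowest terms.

step 1: -16/25*e2 + 3/5*e3 + 4/5*e23 - 14/25*e123
step 2: -3/4 - 13/5*e2 + 3/2*e3 - 23/150*e12 + 4/5*e13 + 146/75*e23 - 37/15*e123
step 3: -68483/18000 + 32/15*e1 - 7/10*e2 - 553/100*e3 + 39/10*e12 + 91/10*e13 + 7/4*e23 + 21/8*e123
step 4: 32/15*e1 - 7/10*e2 - 553/100*e3
Answer: 32/15*e1 - 7/10*e2 - 553/100*e3


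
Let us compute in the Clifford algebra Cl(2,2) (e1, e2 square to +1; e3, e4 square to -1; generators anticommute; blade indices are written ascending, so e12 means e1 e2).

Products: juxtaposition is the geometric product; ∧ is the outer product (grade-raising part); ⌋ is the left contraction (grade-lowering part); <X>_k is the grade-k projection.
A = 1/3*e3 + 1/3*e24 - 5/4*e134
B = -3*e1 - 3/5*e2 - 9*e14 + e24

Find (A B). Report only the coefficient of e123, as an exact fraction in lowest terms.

step 1: 1/3 - 45/4*e3 + 1/5*e4 + 3*e12 + e13 + 1/5*e23 + 15/4*e34 + 5/4*e123 - e124 + 3*e134 - 1/3*e234 + 3/4*e1234
Answer: 5/4


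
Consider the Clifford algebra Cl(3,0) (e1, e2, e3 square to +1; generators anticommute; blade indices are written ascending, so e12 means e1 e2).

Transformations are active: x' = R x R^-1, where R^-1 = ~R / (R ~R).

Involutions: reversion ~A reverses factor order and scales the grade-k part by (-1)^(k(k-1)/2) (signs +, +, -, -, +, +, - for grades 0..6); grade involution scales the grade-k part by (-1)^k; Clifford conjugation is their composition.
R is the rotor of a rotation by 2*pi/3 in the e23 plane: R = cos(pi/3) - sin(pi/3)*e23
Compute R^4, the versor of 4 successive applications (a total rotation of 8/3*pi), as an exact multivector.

Half-angle bookkeeping: 4 applications in e23 add up to rotor phase 4*pi/3 = 4*pi/3, so R^4 = cos(4*pi/3) - sin(4*pi/3)*e23.
cos(4*pi/3) = -1/2 and sin(4*pi/3) = -sqrt(3)/2, so R^4 = -1/2 + sqrt(3)/2*e23. The net rotation is 2/3*pi (after discarding 1 full turn, each of which contributes a factor -1 to the rotor); the rotor keeps the half-angle phase exactly.
Answer: -1/2 + sqrt(3)/2*e23


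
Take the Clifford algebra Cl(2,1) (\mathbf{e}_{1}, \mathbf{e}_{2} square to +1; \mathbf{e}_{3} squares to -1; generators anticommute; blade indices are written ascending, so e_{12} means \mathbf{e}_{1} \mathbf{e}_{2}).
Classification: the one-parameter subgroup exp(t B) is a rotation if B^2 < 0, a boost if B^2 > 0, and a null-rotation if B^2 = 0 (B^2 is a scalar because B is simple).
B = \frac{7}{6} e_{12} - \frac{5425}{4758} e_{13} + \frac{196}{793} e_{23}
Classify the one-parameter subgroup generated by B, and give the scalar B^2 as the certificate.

B^2 term by term: the squares give (\frac{7}{6})^2*(e_{12})^2 + (-\frac{5425}{4758})^2*(e_{13})^2 + (\frac{196}{793})^2*(e_{23})^2 = \frac{49}{36}*(-1) + \frac{29430625}{22638564}*(+1) + \frac{38416}{628849}*(+1) = 0 (each basis 2-blade squares to minus the product of its generators' squares); cross terms between blades sharing an index anticommute and cancel. So B^2 = 0.
Answer: null-rotation, certificate B^2 = 0. One invariant decides it: the square 0 survives every conjugation, and its sign is exactly the classification.


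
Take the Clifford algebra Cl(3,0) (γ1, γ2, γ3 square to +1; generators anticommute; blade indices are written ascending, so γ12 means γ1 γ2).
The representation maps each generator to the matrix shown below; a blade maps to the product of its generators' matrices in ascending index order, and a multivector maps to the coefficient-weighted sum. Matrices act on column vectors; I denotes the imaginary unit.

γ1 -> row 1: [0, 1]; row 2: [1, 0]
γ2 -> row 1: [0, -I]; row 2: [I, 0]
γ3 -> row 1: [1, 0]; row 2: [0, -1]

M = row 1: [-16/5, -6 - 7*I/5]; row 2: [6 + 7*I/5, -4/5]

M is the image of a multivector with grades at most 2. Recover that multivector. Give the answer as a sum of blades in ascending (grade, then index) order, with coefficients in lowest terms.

Method: 1, rho(γ1), rho(γ2), rho(γ3) form a trace-orthogonal basis of the 2x2 complex matrices (tr(X Y) = 2 if X = Y, else 0), so M = m0*1 + m1*rho(γ1) + m2*rho(γ2) + m3*rho(γ3) with m0 = tr(M)/2 = -2, m1 = tr(M rho(γ1))/2 = 0, m2 = tr(M rho(γ2))/2 = 7/5 - 6*I, m3 = tr(M rho(γ3))/2 = -6/5.
Multiplying table entries, the bivector images are rho(γ12) = I*rho(γ3), rho(γ13) = -I*rho(γ2), rho(γ23) = I*rho(γ1); with real blade coefficients the real parts of m0..m3 are the coefficients of 1, γ1, γ2, γ3 and the imaginary parts give the bivectors (γ23: Im m1, γ13: -Im m2, γ12: Im m3).
Answer: -2 + 7/5*γ2 - 6/5*γ3 + 6*γ13


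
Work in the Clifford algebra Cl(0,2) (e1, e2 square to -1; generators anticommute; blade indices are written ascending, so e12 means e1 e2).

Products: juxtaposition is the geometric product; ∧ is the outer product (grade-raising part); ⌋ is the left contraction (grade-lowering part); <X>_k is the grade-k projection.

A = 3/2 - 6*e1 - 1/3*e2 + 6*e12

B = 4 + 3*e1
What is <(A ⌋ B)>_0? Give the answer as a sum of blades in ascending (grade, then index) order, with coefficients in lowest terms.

step 1: 24 + 9/2*e1
step 2: 24
Answer: 24


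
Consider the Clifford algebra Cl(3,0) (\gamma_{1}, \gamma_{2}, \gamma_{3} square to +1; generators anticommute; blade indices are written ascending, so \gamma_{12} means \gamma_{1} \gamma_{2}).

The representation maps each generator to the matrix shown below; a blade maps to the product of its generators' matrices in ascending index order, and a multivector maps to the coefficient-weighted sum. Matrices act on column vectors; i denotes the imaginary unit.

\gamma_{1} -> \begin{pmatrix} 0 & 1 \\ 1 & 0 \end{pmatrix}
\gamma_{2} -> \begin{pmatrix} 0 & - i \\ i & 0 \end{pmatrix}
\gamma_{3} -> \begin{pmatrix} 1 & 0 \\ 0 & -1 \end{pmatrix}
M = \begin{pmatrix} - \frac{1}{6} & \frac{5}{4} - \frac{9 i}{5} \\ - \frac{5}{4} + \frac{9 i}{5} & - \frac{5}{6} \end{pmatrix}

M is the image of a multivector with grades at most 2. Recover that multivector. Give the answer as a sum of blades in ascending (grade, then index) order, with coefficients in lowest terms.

Method: 1, rho(\gamma_{1}), rho(\gamma_{2}), rho(\gamma_{3}) form a trace-orthogonal basis of the 2x2 complex matrices (tr(X Y) = 2 if X = Y, else 0), so M = m0*1 + m1*rho(\gamma_{1}) + m2*rho(\gamma_{2}) + m3*rho(\gamma_{3}) with m0 = tr(M)/2 = - \frac{1}{2}, m1 = tr(M rho(\gamma_{1}))/2 = 0, m2 = tr(M rho(\gamma_{2}))/2 = \frac{9}{5} + \frac{5 i}{4}, m3 = tr(M rho(\gamma_{3}))/2 = \frac{1}{3}.
Multiplying table entries, the bivector images are rho(\gamma_{12}) = i*rho(\gamma_{3}), rho(\gamma_{13}) = -i*rho(\gamma_{2}), rho(\gamma_{23}) = i*rho(\gamma_{1}); with real blade coefficients the real parts of m0..m3 are the coefficients of 1, \gamma_{1}, \gamma_{2}, \gamma_{3} and the imaginary parts give the bivectors (\gamma_{23}: Im m1, \gamma_{13}: -Im m2, \gamma_{12}: Im m3).
Answer: -\frac{1}{2} + \frac{9}{5} \gamma_{2} + \frac{1}{3} \gamma_{3} - \frac{5}{4} \gamma_{13}


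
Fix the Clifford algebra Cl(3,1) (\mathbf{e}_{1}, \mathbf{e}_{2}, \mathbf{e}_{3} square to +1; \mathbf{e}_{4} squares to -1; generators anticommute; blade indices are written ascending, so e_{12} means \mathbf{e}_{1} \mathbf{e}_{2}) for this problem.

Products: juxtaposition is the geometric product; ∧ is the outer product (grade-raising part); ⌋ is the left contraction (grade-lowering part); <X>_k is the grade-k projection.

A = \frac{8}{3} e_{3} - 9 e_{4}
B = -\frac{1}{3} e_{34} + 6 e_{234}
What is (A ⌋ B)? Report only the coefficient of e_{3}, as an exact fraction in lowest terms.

step 1: 3 e_{3} - \frac{8}{9} e_{4} + 54 e_{23} - 16 e_{24}
Answer: 3


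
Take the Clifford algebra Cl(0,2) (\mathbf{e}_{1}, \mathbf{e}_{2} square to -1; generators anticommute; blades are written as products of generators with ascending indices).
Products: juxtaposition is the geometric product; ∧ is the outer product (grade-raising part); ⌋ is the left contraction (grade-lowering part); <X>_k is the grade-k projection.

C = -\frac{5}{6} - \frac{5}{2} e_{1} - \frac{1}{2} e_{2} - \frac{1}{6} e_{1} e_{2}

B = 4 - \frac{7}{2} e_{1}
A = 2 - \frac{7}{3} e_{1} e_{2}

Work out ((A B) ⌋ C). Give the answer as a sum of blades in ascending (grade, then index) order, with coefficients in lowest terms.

step 1: 8 - 7 e_{1} + \frac{49}{6} e_{2} - \frac{28}{3} e_{1} e_{2}
step 2: -\frac{779}{36} - \frac{769}{36} e_{1} - \frac{31}{6} e_{2} - \frac{4}{3} e_{1} e_{2}
Answer: -\frac{779}{36} - \frac{769}{36} e_{1} - \frac{31}{6} e_{2} - \frac{4}{3} e_{1} e_{2}


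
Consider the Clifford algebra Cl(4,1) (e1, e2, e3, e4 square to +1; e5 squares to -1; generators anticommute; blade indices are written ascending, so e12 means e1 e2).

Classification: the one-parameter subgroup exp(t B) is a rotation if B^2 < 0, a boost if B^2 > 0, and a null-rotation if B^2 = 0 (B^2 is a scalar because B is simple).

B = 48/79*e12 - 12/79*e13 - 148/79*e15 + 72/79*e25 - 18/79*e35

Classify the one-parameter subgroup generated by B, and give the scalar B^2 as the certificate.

B^2 term by term: the squares give (48/79)^2*(e12)^2 + (-12/79)^2*(e13)^2 + (-148/79)^2*(e15)^2 + (72/79)^2*(e25)^2 + (-18/79)^2*(e35)^2 = 2304/6241*(-1) + 144/6241*(-1) + 21904/6241*(+1) + 5184/6241*(+1) + 324/6241*(+1) = 4 (each basis 2-blade squares to minus the product of its generators' squares); cross terms between blades sharing an index anticommute and cancel; the commuting (index-disjoint) pairs give grade-4 terms 2*c*c'*(blade product), which cancel blade by blade — e1235: -1728/6241 + 1728/6241 = 0 — confirming B is simple. So B^2 = 4.
Answer: boost, certificate B^2 = 4. Why this suffices: the scalar 4 survives any versor conjugation, so its sign alone determines the class however B is presented.


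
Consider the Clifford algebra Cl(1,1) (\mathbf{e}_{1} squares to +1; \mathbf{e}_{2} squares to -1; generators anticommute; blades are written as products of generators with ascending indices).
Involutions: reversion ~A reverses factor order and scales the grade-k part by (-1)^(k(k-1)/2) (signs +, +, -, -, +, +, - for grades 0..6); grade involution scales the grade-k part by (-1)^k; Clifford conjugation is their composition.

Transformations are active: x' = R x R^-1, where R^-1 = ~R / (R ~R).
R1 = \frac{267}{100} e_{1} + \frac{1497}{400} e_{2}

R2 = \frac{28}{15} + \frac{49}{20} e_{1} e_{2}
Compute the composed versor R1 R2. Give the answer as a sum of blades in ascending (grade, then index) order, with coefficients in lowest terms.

Distribute over the terms of R1 (each basis-blade product reordered to ascending indices, repeated generators contracted through their squares):
(\frac{267}{100} e_{1}) R2 = \frac{623}{125} e_{1} + \frac{13083}{2000} e_{2}
(\frac{1497}{400} e_{2}) R2 = \frac{73353}{8000} e_{1} + \frac{3493}{500} e_{2}
Summing the partial products and collecting blades:
Answer: \frac{4529}{320} e_{1} + \frac{5411}{400} e_{2}


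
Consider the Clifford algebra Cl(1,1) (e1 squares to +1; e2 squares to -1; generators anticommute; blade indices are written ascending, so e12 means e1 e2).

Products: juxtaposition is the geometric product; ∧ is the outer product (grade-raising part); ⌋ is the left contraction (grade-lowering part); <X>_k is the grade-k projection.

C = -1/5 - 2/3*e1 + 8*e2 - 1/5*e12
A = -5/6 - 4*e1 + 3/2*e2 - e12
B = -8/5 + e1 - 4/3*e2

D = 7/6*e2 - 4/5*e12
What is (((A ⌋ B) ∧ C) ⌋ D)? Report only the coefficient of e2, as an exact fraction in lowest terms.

step 1: -2/3 - 5/6*e1 + 10/9*e2
step 2: 2/15 + 11/18*e1 - 50/9*e2 - 782/135*e12
step 3: 2501/225 + 40/9*e1 - 1/3*e2 - 8/75*e12
Answer: -1/3


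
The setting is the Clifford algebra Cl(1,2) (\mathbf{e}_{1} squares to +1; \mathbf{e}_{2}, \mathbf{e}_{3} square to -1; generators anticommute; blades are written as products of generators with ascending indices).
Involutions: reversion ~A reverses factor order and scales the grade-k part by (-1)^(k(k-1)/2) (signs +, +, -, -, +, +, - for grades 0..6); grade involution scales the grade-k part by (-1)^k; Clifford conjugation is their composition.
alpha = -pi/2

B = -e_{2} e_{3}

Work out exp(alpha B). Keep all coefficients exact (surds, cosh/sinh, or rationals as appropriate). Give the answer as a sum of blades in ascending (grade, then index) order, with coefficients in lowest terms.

B^2 = (-1)^2*(e_{2} e_{3})^2 = 1*(-1) = -1 (a basis 2-blade squares to minus the product of its generators' squares).
B^2 = -1 — circular case — the even/odd split gives cos and sin: l = 1, alpha*l = - \frac{\pi}{2}, so exp(alpha B) = cos(- \frac{\pi}{2}) + (sin(- \frac{\pi}{2})/1)*B = 0 + (-1)*B.
Answer: e_{2} e_{3}


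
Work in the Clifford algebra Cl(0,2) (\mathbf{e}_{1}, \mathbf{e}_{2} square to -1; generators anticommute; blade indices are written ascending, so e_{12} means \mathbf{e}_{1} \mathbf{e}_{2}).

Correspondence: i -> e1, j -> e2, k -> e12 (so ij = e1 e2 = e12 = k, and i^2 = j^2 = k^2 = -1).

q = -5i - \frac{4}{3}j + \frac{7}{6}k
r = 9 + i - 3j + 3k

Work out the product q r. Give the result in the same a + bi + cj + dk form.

In blades: q = -5 e_{1} - \frac{4}{3} e_{2} + \frac{7}{6} e_{12}, r = 9 + e_{1} - 3 e_{2} + 3 e_{12}.
Distribute q over r term by term (generator squares from the signature, products reordered to ascending indices): (-5 e_{1})*r = 5 - 45 e_{1} + 15 e_{2} + 15 e_{12}; (-\frac{4}{3} e_{2})*r = -4 - 4 e_{1} - 12 e_{2} + \frac{4}{3} e_{12}; (\frac{7}{6} e_{12})*r = -\frac{7}{2} + \frac{7}{2} e_{1} + \frac{7}{6} e_{2} + \frac{21}{2} e_{12}.
Sum: -\frac{5}{2} - \frac{91}{2} e_{1} + \frac{25}{6} e_{2} + \frac{161}{6} e_{12}; translating back through the correspondence:
Answer: -\frac{5}{2} - \frac{91}{2}i + \frac{25}{6}j + \frac{161}{6}k


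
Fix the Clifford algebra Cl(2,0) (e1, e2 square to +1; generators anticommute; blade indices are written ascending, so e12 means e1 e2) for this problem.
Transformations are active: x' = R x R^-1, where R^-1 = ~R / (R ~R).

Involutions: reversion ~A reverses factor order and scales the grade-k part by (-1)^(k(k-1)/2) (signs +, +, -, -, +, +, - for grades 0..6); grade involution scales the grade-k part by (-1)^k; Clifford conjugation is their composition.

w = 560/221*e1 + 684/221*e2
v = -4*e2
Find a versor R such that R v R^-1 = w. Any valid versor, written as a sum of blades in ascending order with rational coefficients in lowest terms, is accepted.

Since q(v) = q(w) = 16, the sum R = v + w = 560/221*e1 - 200/221*e2 does the job whenever invertible.
Answer: 560/221*e1 - 200/221*e2


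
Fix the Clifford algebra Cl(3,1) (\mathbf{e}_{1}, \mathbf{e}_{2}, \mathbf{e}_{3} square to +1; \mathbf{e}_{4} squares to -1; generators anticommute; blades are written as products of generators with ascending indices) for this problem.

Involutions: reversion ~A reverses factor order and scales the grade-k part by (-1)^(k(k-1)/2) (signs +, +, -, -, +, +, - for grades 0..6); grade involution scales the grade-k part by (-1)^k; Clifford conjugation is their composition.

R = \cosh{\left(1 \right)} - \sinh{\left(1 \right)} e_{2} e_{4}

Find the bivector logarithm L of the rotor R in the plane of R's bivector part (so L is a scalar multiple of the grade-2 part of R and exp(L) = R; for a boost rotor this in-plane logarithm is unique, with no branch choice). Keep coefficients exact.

The scalar part of R is \cosh{\left(1 \right)}, so cosh pins the rapidity up to sign — the sign comes from the bivector part; dividing that part by sinh of the rapidity yields the plane, and the in-plane L = rapidity * plane is unique because the two sign choices cancel.
Concretely: cosh(rapidity) = \cosh{\left(1 \right)} gives rapidity = ±1, and since rapidity/sinh(rapidity) is even the sign is immaterial: L = (rapidity/sinh(rapidity)) * <R>_2 = (\frac{1}{\sinh{\left(1 \right)}}) * <R>_2.
Answer: -e_{2} e_{4}


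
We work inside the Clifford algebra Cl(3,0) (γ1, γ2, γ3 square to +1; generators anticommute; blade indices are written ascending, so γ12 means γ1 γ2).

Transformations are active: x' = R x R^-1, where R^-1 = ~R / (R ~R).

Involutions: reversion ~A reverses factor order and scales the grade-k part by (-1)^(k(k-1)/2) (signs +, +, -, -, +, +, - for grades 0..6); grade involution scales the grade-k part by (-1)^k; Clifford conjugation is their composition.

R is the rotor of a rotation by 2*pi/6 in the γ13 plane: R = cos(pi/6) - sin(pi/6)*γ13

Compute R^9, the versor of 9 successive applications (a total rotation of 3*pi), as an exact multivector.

The rotor phase is half the rotation angle and phases add under composition, so 9 steps in the γ13 plane accumulate phase 9*(pi/6) = 3*pi/2: R^9 = cos(3*pi/2) - sin(3*pi/2)*γ13.
cos(3*pi/2) = 0 and sin(3*pi/2) = -1, so R^9 = γ13. The net rotation is 1*pi (after discarding 1 full turn, each of which contributes a factor -1 to the rotor); the rotor keeps the half-angle phase exactly.
Answer: γ13


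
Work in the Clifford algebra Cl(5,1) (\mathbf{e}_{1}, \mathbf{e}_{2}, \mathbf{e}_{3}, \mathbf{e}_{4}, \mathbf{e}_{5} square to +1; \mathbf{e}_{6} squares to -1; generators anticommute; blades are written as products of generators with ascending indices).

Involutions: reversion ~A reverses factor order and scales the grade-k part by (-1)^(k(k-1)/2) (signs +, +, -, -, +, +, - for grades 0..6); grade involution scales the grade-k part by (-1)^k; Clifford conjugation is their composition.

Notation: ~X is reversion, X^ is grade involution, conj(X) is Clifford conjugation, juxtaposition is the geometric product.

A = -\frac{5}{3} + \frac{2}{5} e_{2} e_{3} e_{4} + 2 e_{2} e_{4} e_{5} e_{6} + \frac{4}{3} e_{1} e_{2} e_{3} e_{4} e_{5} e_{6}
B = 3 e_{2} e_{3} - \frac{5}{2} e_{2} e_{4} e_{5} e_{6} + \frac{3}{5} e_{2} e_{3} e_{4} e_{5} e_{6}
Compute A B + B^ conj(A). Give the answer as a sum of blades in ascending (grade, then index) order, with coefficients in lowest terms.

first term: 5 - \frac{4}{5} e_{1} + \frac{6}{5} e_{3} - \frac{6}{5} e_{4} - \frac{10}{3} e_{1} e_{3} - 5 e_{2} e_{3} - \frac{6}{25} e_{5} e_{6} - e_{3} e_{5} e_{6} - 4 e_{1} e_{4} e_{5} e_{6} + \frac{25}{6} e_{2} e_{4} e_{5} e_{6} + 6 e_{3} e_{4} e_{5} e_{6} - e_{2} e_{3} e_{4} e_{5} e_{6}
second term: 5 + \frac{4}{5} e_{1} - \frac{6}{5} e_{3} - \frac{6}{5} e_{4} + \frac{10}{3} e_{1} e_{3} - 5 e_{2} e_{3} + \frac{6}{25} e_{5} e_{6} - e_{3} e_{5} e_{6} + 4 e_{1} e_{4} e_{5} e_{6} + \frac{25}{6} e_{2} e_{4} e_{5} e_{6} - 6 e_{3} e_{4} e_{5} e_{6} + e_{2} e_{3} e_{4} e_{5} e_{6}
Answer: 10 - \frac{12}{5} e_{4} - 10 e_{2} e_{3} - 2 e_{3} e_{5} e_{6} + \frac{25}{3} e_{2} e_{4} e_{5} e_{6}


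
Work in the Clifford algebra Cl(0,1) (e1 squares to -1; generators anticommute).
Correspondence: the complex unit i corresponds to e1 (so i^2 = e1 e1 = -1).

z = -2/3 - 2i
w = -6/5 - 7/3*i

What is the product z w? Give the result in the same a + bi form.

In blades: z = -2/3 - 2*e1, w = -6/5 - 7/3*e1.
Distribute z over w term by term (generator squares from the signature, products reordered to ascending indices): (-2/3)*w = 4/5 + 14/9*e1; (-2*e1)*w = -14/3 + 12/5*e1.
Sum: -58/15 + 178/45*e1; translating back through the correspondence:
Answer: -58/15 + 178/45*i


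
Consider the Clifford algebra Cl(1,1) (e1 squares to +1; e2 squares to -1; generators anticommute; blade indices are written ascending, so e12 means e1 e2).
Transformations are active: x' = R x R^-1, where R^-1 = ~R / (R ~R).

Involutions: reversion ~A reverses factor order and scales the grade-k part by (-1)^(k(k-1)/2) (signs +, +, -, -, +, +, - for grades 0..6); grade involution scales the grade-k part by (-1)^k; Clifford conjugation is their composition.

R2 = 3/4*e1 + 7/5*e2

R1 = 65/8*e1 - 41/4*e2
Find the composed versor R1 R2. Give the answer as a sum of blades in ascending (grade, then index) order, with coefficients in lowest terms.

Distribute over the terms of R1 (each basis-blade product reordered to ascending indices, repeated generators contracted through their squares):
(65/8*e1) R2 = 195/32 + 91/8*e12
(-41/4*e2) R2 = 287/20 + 123/16*e12
Summing the partial products and collecting blades:
Answer: 3271/160 + 305/16*e12


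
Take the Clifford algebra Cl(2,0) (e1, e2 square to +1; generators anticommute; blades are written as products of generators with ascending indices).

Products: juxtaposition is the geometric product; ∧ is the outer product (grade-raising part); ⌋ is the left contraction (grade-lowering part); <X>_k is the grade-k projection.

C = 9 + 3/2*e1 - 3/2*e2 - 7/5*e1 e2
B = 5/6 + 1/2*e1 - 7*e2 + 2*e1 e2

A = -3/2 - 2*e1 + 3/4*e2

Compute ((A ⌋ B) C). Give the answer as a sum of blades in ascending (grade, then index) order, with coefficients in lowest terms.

step 1: -15/2 - 9/4*e1 + 13/2*e2 - 3*e1 e2
step 2: -3393/40 - 179/10*e1 + 387/5*e2 - 183/8*e1 e2
Answer: -3393/40 - 179/10*e1 + 387/5*e2 - 183/8*e1 e2


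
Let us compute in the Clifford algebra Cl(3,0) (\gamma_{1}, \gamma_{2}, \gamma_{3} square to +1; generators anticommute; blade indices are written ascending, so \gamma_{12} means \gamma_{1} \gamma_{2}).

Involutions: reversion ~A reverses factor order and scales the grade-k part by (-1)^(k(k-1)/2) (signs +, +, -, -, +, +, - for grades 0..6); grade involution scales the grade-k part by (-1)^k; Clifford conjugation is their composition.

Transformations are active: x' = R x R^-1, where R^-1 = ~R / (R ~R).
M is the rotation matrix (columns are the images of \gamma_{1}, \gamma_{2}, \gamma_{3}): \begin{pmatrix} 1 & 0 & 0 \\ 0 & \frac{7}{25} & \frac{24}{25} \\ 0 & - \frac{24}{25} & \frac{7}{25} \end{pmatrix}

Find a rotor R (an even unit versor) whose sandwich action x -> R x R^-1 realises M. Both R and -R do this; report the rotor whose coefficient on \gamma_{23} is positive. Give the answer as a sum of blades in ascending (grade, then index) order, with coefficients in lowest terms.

Method: write R = a + b12*\gamma_{12} + b13*\gamma_{13} + b23*\gamma_{23} with a^2 + b12^2 + b13^2 + b23^2 = 1 (so R^-1 = ~R). Expanding the columns R e_j ~R gives tr M = 4a^2 - 1 and, from the antisymmetric part, M21 - M12 = -4a*b12, M13 - M31 = 4a*b13, M32 - M23 = -4a*b23.
Here tr M = \frac{39}{25}, so a^2 = (1 + tr M)/4 = \frac{16}{25} and a = ±\frac{4}{5}. Taking a = \frac{4}{5}: M21 - M12 = 0, M13 - M31 = 0, M32 - M23 = -\frac{48}{25}, giving b12 = 0, b13 = 0, b23 = \frac{3}{5}, i.e. R = \frac{4}{5} + \frac{3}{5} \gamma_{23}.
Its \gamma_{23} coefficient is already positive.
Answer: \frac{4}{5} + \frac{3}{5} \gamma_{23}. Recall the cover is two-to-one: with M of trace \frac{39}{25}, both preimages act alike, and the stated \gamma_{23} sign chooses the sheet.


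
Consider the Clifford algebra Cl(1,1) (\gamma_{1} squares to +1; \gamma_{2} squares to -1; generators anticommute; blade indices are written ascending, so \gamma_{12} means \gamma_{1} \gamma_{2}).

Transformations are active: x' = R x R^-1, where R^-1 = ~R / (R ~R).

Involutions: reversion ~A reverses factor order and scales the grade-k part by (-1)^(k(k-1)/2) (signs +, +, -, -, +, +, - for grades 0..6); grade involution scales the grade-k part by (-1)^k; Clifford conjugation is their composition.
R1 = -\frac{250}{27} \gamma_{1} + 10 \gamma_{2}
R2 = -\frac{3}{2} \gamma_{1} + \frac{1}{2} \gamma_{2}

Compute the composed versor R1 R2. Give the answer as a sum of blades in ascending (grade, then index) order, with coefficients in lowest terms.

Distribute over the terms of R1 (each basis-blade product reordered to ascending indices, repeated generators contracted through their squares):
(-\frac{250}{27} \gamma_{1}) R2 = \frac{125}{9} - \frac{125}{27} \gamma_{12}
(10 \gamma_{2}) R2 = -5 + 15 \gamma_{12}
Summing the partial products and collecting blades:
Answer: \frac{80}{9} + \frac{280}{27} \gamma_{12}


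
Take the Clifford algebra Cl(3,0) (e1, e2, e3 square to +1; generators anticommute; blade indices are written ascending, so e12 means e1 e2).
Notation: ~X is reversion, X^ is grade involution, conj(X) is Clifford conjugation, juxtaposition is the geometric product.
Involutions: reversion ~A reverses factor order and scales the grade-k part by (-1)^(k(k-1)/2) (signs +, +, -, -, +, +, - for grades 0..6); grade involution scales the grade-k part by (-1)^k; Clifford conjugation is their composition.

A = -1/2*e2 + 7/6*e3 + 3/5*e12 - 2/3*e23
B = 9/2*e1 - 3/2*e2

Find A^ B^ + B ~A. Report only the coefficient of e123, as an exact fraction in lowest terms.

first term: 3/4 + 9/10*e1 + 27/10*e2 + e3 + 9/4*e12 - 21/4*e13 + 7/4*e23 + 3*e123
second term: 3/4 - 9/10*e1 - 27/10*e2 - e3 - 9/4*e12 + 21/4*e13 - 7/4*e23 + 3*e123
Answer: 6


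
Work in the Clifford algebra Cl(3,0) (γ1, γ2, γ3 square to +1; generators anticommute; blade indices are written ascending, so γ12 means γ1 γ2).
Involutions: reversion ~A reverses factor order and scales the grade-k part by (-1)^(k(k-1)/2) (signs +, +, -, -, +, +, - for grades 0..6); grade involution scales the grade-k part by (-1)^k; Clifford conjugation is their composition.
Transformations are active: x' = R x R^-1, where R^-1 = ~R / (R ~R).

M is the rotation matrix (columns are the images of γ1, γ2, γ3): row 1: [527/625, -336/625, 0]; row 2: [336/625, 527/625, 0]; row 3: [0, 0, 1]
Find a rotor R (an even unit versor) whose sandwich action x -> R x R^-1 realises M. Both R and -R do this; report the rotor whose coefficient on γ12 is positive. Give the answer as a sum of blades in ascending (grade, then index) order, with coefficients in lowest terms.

Method: write R = a + b12*γ12 + b13*γ13 + b23*γ23 with a^2 + b12^2 + b13^2 + b23^2 = 1 (so R^-1 = ~R). Expanding the columns R e_j ~R gives tr M = 4a^2 - 1 and, from the antisymmetric part, M21 - M12 = -4a*b12, M13 - M31 = 4a*b13, M32 - M23 = -4a*b23.
Here tr M = 1679/625, so a^2 = (1 + tr M)/4 = 576/625 and a = ±24/25. Taking a = 24/25: M21 - M12 = 672/625, M13 - M31 = 0, M32 - M23 = 0, giving b12 = -7/25, b13 = 0, b23 = 0, i.e. R = 24/25 - 7/25*γ12.
Its γ12 coefficient is negative, so report the other preimage -R.
Answer: -24/25 + 7/25*γ12. Uniqueness: Spin(3) -> SO(3) maps R and -R to the same rotation of trace 1679/625; fixing the sign of the γ12 coefficient removes the ambiguity.


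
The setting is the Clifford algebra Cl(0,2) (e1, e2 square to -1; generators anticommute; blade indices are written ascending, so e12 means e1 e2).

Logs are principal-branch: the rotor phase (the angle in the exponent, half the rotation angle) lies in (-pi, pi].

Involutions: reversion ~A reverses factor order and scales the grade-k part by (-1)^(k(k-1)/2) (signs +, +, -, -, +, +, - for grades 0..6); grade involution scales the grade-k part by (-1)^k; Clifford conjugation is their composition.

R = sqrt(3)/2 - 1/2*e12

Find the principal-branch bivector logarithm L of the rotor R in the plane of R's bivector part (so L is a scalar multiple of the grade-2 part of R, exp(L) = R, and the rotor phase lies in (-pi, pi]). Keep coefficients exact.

The scalar part of R is sqrt(3)/2, which pins the rotor phase on the principal branch; dividing the bivector part by the sine of that phase recovers the unit plane, and L is the phase times that plane.
Concretely: cos(phase) = sqrt(3)/2 gives phase = ±pi/6, and since phase/sin(phase) is even the sign is immaterial: L = (phase/sin(phase)) * <R>_2 = (pi/3) * <R>_2.
Answer: -pi/6*e12


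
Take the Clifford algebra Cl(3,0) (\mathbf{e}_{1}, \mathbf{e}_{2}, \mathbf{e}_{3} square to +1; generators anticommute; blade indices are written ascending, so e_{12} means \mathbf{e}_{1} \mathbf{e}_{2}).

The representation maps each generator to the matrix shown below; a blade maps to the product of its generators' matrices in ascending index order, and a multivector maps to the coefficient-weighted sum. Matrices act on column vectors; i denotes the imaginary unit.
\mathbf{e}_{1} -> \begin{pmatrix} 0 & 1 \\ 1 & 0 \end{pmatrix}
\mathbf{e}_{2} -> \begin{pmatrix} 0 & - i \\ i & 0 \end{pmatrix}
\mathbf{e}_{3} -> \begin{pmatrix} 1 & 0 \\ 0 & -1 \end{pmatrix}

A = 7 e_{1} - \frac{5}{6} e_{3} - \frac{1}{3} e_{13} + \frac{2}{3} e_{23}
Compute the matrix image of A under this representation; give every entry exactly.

Bivector images (products of the table entries): rho(e_{13}) = rho(\mathbf{e}_{1})rho(\mathbf{e}_{3}) = \begin{pmatrix} 0 & -1 \\ 1 & 0 \end{pmatrix}; rho(e_{23}) = rho(\mathbf{e}_{2})rho(\mathbf{e}_{3}) = \begin{pmatrix} 0 & i \\ i & 0 \end{pmatrix}.
M = (7)*rho(e_{1}) + (-\frac{5}{6})*rho(e_{3}) + (-\frac{1}{3})*rho(e_{13}) + (\frac{2}{3})*rho(e_{23}), summed entrywise:
Answer: \begin{pmatrix} - \frac{5}{6} & \frac{22}{3} + \frac{2 i}{3} \\ \frac{20}{3} + \frac{2 i}{3} & \frac{5}{6} \end{pmatrix}


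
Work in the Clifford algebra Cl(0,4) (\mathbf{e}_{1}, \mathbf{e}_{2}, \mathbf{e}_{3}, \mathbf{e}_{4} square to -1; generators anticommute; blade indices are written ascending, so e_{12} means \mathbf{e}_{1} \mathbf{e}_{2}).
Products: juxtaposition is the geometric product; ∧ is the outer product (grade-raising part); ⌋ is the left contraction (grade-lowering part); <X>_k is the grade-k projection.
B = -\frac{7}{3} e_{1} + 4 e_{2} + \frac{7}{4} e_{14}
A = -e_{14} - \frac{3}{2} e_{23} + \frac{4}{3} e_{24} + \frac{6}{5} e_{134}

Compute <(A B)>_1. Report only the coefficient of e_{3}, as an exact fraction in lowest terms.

step 1: \frac{7}{4} - \frac{39}{10} e_{3} + \frac{23}{3} e_{4} - \frac{7}{3} e_{12} + \frac{14}{5} e_{34} + \frac{7}{2} e_{123} + \frac{8}{9} e_{124} + \frac{87}{40} e_{1234}
step 2: -\frac{39}{10} e_{3} + \frac{23}{3} e_{4}
Answer: -\frac{39}{10}


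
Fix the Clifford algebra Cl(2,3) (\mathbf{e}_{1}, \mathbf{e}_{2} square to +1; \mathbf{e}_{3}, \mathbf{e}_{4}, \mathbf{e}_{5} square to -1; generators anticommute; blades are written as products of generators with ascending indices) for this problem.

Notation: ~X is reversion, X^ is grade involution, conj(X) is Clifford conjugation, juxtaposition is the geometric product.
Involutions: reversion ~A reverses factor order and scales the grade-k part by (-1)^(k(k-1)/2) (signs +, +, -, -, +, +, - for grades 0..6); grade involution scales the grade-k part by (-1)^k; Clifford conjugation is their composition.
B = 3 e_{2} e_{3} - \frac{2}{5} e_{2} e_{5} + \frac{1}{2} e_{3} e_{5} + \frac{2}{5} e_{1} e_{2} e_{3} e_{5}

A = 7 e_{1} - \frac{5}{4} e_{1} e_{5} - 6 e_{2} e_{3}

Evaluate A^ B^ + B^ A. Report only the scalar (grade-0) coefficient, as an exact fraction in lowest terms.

first term: -18 + \frac{1}{2} e_{1} e_{2} - \frac{5}{8} e_{1} e_{3} - \frac{12}{5} e_{1} e_{5} - \frac{1}{2} e_{2} e_{3} + 3 e_{2} e_{5} - \frac{12}{5} e_{3} e_{5} - 21 e_{1} e_{2} e_{3} + \frac{14}{5} e_{1} e_{2} e_{5} - \frac{7}{2} e_{1} e_{3} e_{5} - \frac{14}{5} e_{2} e_{3} e_{5} - \frac{15}{4} e_{1} e_{2} e_{3} e_{5}
second term: -18 - \frac{1}{2} e_{1} e_{2} + \frac{5}{8} e_{1} e_{3} - \frac{12}{5} e_{1} e_{5} - \frac{1}{2} e_{2} e_{3} - 3 e_{2} e_{5} + \frac{12}{5} e_{3} e_{5} + 21 e_{1} e_{2} e_{3} - \frac{14}{5} e_{1} e_{2} e_{5} + \frac{7}{2} e_{1} e_{3} e_{5} - \frac{14}{5} e_{2} e_{3} e_{5} - \frac{15}{4} e_{1} e_{2} e_{3} e_{5}
Answer: -36


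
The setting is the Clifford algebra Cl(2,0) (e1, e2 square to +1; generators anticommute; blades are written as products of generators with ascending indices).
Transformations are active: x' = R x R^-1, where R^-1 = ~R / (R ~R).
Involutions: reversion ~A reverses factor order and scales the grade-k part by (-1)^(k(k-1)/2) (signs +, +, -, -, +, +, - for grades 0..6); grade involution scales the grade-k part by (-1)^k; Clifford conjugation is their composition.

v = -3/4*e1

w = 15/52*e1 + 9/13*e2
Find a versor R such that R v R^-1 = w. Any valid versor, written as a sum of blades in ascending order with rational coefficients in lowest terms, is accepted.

Sketch: the shared square 9/16 makes R = v + w = -6/13*e1 + 9/13*e2 the natural versor; its sandwich fixes that direction, negates (v - w)/2, and sends v to w.
Answer: -6/13*e1 + 9/13*e2


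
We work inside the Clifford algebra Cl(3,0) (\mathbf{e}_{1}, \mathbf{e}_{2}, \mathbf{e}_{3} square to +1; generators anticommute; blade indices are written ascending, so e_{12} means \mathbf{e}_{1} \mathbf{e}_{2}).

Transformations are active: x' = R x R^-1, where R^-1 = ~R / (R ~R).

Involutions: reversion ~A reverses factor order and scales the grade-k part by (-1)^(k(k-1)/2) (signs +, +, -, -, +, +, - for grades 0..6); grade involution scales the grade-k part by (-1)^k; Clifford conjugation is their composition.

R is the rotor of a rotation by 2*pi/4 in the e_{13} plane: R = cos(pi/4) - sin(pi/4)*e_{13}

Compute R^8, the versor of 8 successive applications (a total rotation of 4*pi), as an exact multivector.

Rotor phase runs at HALF the rotation angle; powers of one rotor simply add phase, so after 8 steps in e_{13} the phase is 8*pi/4 = 2 \pi and R^8 = cos(2 \pi) - sin(2 \pi)*e_{13}.
cos(2 \pi) = 1 and sin(2 \pi) = 0, so R^8 = 1. The total rotation 4*pi is 2 full turns, so every vector returns to itself, yet the rotor is +1, back on the identity sheet (an even number of 2*pi turns).
Answer: 1


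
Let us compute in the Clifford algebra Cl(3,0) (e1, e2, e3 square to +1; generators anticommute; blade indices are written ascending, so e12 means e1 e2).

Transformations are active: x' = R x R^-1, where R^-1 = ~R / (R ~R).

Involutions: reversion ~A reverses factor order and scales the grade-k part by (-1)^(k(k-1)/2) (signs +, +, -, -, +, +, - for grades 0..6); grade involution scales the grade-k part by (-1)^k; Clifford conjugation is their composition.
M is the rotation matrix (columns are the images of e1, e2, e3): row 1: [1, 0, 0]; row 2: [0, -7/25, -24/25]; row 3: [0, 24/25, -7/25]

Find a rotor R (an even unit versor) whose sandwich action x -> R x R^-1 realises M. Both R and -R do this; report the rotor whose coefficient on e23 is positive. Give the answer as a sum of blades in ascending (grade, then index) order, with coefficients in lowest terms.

Method: write R = a + b12*e12 + b13*e13 + b23*e23 with a^2 + b12^2 + b13^2 + b23^2 = 1 (so R^-1 = ~R). Expanding the columns R e_j ~R gives tr M = 4a^2 - 1 and, from the antisymmetric part, M21 - M12 = -4a*b12, M13 - M31 = 4a*b13, M32 - M23 = -4a*b23.
Here tr M = 11/25, so a^2 = (1 + tr M)/4 = 9/25 and a = ±3/5. Taking a = 3/5: M21 - M12 = 0, M13 - M31 = 0, M32 - M23 = 48/25, giving b12 = 0, b13 = 0, b23 = -4/5, i.e. R = 3/5 - 4/5*e23.
Its e23 coefficient is negative, so report the other preimage -R.
Answer: -3/5 + 4/5*e23. Uniqueness: Spin(3) -> SO(3) maps R and -R to the same rotation of trace 11/25; fixing the sign of the e23 coefficient removes the ambiguity.


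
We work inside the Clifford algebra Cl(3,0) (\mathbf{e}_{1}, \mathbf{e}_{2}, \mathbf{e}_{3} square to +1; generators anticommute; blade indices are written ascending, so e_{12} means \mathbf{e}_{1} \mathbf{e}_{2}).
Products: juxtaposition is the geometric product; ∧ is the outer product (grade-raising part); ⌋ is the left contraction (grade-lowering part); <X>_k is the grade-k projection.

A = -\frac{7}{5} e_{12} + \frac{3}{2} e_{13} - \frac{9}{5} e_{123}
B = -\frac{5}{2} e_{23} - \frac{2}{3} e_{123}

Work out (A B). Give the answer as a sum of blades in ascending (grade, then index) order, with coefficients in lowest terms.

step 1: -\frac{6}{5} - \frac{9}{2} e_{1} - e_{2} - \frac{14}{15} e_{3} + \frac{15}{4} e_{12} + \frac{7}{2} e_{13}
Answer: -\frac{6}{5} - \frac{9}{2} e_{1} - e_{2} - \frac{14}{15} e_{3} + \frac{15}{4} e_{12} + \frac{7}{2} e_{13}


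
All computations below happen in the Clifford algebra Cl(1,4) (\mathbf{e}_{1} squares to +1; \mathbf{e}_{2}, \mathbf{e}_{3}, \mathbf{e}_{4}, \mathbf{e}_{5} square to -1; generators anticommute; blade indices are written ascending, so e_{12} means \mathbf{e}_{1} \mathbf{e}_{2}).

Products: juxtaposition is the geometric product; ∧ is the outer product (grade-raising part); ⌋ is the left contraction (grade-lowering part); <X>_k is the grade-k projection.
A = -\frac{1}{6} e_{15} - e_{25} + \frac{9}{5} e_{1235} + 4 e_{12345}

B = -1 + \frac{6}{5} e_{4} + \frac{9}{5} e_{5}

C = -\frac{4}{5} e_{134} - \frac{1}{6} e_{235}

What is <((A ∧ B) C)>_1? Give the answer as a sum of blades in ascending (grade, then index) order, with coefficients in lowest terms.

step 1: \frac{1}{6} e_{15} + e_{25} + \frac{1}{5} e_{145} + \frac{6}{5} e_{245} - \frac{9}{5} e_{1235} - \frac{154}{25} e_{12345}
step 2: \frac{3}{10} e_{1} - \frac{1}{6} e_{3} + \frac{77}{75} e_{14} - \frac{616}{125} e_{25} - \frac{1}{5} e_{34} - \frac{4}{25} e_{35} + \frac{1}{36} e_{123} + \frac{36}{25} e_{245} + \frac{2}{15} e_{345} + \frac{1}{30} e_{1234} + \frac{24}{25} e_{1235} - \frac{4}{5} e_{12345}
step 3: \frac{3}{10} e_{1} - \frac{1}{6} e_{3}
Answer: \frac{3}{10} e_{1} - \frac{1}{6} e_{3}


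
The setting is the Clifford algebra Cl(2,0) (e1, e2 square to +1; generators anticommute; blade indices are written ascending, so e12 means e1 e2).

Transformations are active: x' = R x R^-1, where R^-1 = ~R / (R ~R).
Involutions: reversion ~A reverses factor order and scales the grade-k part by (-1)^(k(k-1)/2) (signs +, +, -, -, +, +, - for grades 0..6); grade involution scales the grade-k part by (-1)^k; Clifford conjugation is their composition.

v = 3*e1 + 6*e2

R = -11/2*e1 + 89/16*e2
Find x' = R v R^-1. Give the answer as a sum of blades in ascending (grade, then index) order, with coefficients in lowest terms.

~R = -11/2*e1 + 89/16*e2, and R ~R = 15665/256, so R^-1 = ~R / (15665/256).
R v = 135/8 - 795/16*e12
Answer: -18903/3133*e1 - 9186/3133*e2


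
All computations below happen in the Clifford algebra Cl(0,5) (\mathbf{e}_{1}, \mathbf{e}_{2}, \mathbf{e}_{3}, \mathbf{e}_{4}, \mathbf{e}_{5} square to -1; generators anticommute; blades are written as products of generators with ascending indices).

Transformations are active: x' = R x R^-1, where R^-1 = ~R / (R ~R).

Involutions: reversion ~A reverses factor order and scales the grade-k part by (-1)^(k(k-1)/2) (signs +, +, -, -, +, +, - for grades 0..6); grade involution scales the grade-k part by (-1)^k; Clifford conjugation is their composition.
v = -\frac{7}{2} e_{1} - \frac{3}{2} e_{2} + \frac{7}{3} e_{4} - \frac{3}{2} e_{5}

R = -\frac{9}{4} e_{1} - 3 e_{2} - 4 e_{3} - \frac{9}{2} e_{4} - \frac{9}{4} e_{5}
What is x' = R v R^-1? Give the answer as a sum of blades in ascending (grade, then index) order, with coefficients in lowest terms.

~R = -\frac{9}{4} e_{1} - 3 e_{2} - 4 e_{3} - \frac{9}{2} e_{4} - \frac{9}{4} e_{5}, and R ~R = -\frac{443}{8}, so R^-1 = ~R / (-\frac{443}{8}).
R v = -\frac{21}{4} - \frac{57}{8} e_{1} e_{2} - 14 e_{1} e_{3} - 21 e_{1} e_{4} - \frac{9}{2} e_{1} e_{5} - 6 e_{2} e_{3} - \frac{55}{4} e_{2} e_{4} + \frac{9}{8} e_{2} e_{5} - \frac{28}{3} e_{3} e_{4} + 6 e_{3} e_{5} + 12 e_{4} e_{5}
Answer: \frac{2723}{886} e_{1} + \frac{825}{886} e_{2} - \frac{336}{443} e_{3} - \frac{4235}{1329} e_{4} + \frac{951}{886} e_{5}
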